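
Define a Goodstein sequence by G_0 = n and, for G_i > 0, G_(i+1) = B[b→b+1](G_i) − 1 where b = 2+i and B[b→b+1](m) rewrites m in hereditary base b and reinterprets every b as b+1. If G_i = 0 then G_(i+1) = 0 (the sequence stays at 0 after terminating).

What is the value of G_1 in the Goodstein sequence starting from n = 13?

108

G_0=13  [base 2] 2^(2 + 1) + 2^2 + 1  →[2↦3]→  3^(3 + 1) + 3^3 + 1 = 109  −1 ⇒ G_1=108
G_1=108  [base 3] 3^(3 + 1) + 3^3  →[3↦4]→  4^(4 + 1) + 4^4 = 1280  −1 ⇒ G_2=1279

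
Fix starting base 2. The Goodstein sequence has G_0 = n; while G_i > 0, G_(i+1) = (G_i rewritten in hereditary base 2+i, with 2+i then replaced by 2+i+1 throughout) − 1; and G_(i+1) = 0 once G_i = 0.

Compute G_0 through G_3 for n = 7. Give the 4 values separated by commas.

7, 30, 259, 3127

base 2: 7 = 2^2 + 2 + 1; at 3: 3^3 + 3 + 1 = 31; next = 30
base 3: 30 = 3^3 + 3; at 4: 4^4 + 4 = 260; next = 259
base 4: 259 = 4^4 + 3; at 5: 5^5 + 3 = 3128; next = 3127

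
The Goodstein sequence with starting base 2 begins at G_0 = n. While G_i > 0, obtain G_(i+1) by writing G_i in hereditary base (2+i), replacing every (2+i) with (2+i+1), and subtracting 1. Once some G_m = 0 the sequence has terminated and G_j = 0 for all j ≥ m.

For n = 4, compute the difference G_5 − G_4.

26

G_0 = 4. HB_2(4) = 2^2. Bump = 27. G_1 = 26.
G_1 = 26. HB_3(26) = 2·3^2 + 2·3 + 2. Bump = 42. G_2 = 41.
G_2 = 41. HB_4(41) = 2·4^2 + 2·4 + 1. Bump = 61. G_3 = 60.
G_3 = 60. HB_5(60) = 2·5^2 + 2·5. Bump = 84. G_4 = 83.
G_4 = 83. HB_6(83) = 2·6^2 + 6 + 5. Bump = 110. G_5 = 109.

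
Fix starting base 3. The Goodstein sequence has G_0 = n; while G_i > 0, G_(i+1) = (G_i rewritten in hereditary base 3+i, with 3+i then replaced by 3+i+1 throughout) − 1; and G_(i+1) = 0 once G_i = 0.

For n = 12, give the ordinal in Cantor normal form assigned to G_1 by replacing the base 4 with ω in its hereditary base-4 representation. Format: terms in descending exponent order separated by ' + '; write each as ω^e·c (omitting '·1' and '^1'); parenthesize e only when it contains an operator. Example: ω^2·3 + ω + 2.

(0) 12|_3 = 3^2 + 3 ↦ 4^2 + 4|_4 = 20 ⇒ 19
(1) 19|_4 = 4^2 + 3 ↦ 5^2 + 3|_5 = 28 ⇒ 27

ω^2 + 3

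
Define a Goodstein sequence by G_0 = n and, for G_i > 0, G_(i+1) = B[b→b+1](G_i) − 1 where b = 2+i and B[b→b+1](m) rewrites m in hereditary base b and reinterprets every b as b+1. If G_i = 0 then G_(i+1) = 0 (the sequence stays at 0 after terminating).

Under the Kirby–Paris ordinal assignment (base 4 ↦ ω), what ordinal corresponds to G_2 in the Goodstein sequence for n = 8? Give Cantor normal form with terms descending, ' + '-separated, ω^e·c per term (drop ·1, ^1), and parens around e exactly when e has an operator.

i=0: 8 = 2^(2 + 1) (b=2); 2→3: 3^(3 + 1) = 81; 81−1 = 80
i=1: 80 = 2·3^3 + 2·3^2 + 2·3 + 2 (b=3); 3→4: 2·4^4 + 2·4^2 + 2·4 + 2 = 554; 554−1 = 553
i=2: 553 = 2·4^4 + 2·4^2 + 2·4 + 1 (b=4); 4→5: 2·5^5 + 2·5^2 + 2·5 + 1 = 6311; 6311−1 = 6310

ω^ω·2 + ω^2·2 + ω·2 + 1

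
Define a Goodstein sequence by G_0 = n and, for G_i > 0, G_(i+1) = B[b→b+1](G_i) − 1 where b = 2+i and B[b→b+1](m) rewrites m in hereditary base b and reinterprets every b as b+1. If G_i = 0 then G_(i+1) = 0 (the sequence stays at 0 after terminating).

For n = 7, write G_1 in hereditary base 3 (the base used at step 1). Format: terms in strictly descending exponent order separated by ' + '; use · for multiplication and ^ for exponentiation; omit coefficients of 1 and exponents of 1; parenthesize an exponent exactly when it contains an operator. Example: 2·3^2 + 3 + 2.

[0] 7 ≡ 2^2 + 2 + 1 (base 2). Lift 3: 31. −1: 30.
[1] 30 ≡ 3^3 + 3 (base 3). Lift 4: 260. −1: 259.

3^3 + 3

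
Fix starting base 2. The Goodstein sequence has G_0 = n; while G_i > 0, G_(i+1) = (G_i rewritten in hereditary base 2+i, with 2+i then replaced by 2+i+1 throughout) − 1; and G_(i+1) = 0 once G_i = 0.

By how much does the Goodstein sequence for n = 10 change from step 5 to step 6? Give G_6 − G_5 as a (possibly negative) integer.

79857569

step 0: 10 = 2^(2 + 1) + 2; sub 3 for 2: 3^(3 + 1) + 3; = 84; G_1 = 84−1 = 83
step 1: 83 = 3^(3 + 1) + 2; sub 4 for 3: 4^(4 + 1) + 2; = 1026; G_2 = 1026−1 = 1025
step 2: 1025 = 4^(4 + 1) + 1; sub 5 for 4: 5^(5 + 1) + 1; = 15626; G_3 = 15626−1 = 15625
step 3: 15625 = 5^(5 + 1); sub 6 for 5: 6^(6 + 1); = 279936; G_4 = 279936−1 = 279935
step 4: 279935 = 5·6^6 + 5·6^5 + 5·6^4 + 5·6^3 + 5·6^2 + 5·6 + 5; sub 7 for 6: 5·7^7 + 5·7^5 + 5·7^4 + 5·7^3 + 5·7^2 + 5·7 + 5; = 4215755; G_5 = 4215755−1 = 4215754
step 5: 4215754 = 5·7^7 + 5·7^5 + 5·7^4 + 5·7^3 + 5·7^2 + 5·7 + 4; sub 8 for 7: 5·8^8 + 5·8^5 + 5·8^4 + 5·8^3 + 5·8^2 + 5·8 + 4; = 84073324; G_6 = 84073324−1 = 84073323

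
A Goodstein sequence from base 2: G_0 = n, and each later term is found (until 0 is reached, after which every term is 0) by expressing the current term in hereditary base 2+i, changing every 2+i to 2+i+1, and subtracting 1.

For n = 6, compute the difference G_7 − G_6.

6 —HB2→ 2^2 + 2 —bump→ 3^3 + 3 = 30 —(−1)→ 29
29 —HB3→ 3^3 + 2 —bump→ 4^4 + 2 = 258 —(−1)→ 257
257 —HB4→ 4^4 + 1 —bump→ 5^5 + 1 = 3126 —(−1)→ 3125
3125 —HB5→ 5^5 —bump→ 6^6 = 46656 —(−1)→ 46655
46655 —HB6→ 5·6^5 + 5·6^4 + 5·6^3 + 5·6^2 + 5·6 + 5 —bump→ 5·7^5 + 5·7^4 + 5·7^3 + 5·7^2 + 5·7 + 5 = 98040 —(−1)→ 98039
98039 —HB7→ 5·7^5 + 5·7^4 + 5·7^3 + 5·7^2 + 5·7 + 4 —bump→ 5·8^5 + 5·8^4 + 5·8^3 + 5·8^2 + 5·8 + 4 = 187244 —(−1)→ 187243
187243 —HB8→ 5·8^5 + 5·8^4 + 5·8^3 + 5·8^2 + 5·8 + 3 —bump→ 5·9^5 + 5·9^4 + 5·9^3 + 5·9^2 + 5·9 + 3 = 332148 —(−1)→ 332147

144904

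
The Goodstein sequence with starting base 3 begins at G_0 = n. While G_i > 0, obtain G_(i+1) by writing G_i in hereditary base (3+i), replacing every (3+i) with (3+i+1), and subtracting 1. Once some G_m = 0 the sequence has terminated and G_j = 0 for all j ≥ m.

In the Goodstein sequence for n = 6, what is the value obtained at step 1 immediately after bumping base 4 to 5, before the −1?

i=0: 6 = 2·3 (b=3); 3→4: 2·4 = 8; 8−1 = 7
i=1: 7 = 4 + 3 (b=4); 4→5: 5 + 3 = 8; 8−1 = 7

8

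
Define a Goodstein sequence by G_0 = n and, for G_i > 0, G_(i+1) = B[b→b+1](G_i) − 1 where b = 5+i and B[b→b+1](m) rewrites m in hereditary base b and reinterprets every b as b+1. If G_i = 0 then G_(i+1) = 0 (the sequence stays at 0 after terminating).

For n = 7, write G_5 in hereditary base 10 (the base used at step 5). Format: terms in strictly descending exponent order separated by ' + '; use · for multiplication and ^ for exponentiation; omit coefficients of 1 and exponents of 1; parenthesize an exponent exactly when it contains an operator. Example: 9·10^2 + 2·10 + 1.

step 0: 7 = 5 + 2; sub 6 for 5: 6 + 2; = 8; G_1 = 8−1 = 7
step 1: 7 = 6 + 1; sub 7 for 6: 7 + 1; = 8; G_2 = 8−1 = 7
step 2: 7 = 7; sub 8 for 7: 8; = 8; G_3 = 8−1 = 7
step 3: 7 = 7; sub 9 for 8: 7; = 7; G_4 = 7−1 = 6
step 4: 6 = 6; sub 10 for 9: 6; = 6; G_5 = 6−1 = 5
step 5: 5 = 5; sub 11 for 10: 5; = 5; G_6 = 5−1 = 4

5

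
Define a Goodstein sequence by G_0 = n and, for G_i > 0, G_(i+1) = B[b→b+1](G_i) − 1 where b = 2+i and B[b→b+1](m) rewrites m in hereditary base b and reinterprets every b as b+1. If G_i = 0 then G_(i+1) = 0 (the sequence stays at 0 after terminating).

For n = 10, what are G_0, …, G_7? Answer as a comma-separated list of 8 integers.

10, 83, 1025, 15625, 279935, 4215754, 84073323, 1937434592

base 2: 10 = 2^(2 + 1) + 2; at 3: 3^(3 + 1) + 3 = 84; next = 83
base 3: 83 = 3^(3 + 1) + 2; at 4: 4^(4 + 1) + 2 = 1026; next = 1025
base 4: 1025 = 4^(4 + 1) + 1; at 5: 5^(5 + 1) + 1 = 15626; next = 15625
base 5: 15625 = 5^(5 + 1); at 6: 6^(6 + 1) = 279936; next = 279935
base 6: 279935 = 5·6^6 + 5·6^5 + 5·6^4 + 5·6^3 + 5·6^2 + 5·6 + 5; at 7: 5·7^7 + 5·7^5 + 5·7^4 + 5·7^3 + 5·7^2 + 5·7 + 5 = 4215755; next = 4215754
base 7: 4215754 = 5·7^7 + 5·7^5 + 5·7^4 + 5·7^3 + 5·7^2 + 5·7 + 4; at 8: 5·8^8 + 5·8^5 + 5·8^4 + 5·8^3 + 5·8^2 + 5·8 + 4 = 84073324; next = 84073323
base 8: 84073323 = 5·8^8 + 5·8^5 + 5·8^4 + 5·8^3 + 5·8^2 + 5·8 + 3; at 9: 5·9^9 + 5·9^5 + 5·9^4 + 5·9^3 + 5·9^2 + 5·9 + 3 = 1937434593; next = 1937434592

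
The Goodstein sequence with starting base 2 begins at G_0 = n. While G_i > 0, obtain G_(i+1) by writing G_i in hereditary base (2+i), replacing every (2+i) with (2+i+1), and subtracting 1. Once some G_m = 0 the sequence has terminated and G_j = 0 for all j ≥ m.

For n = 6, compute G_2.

G_0=6  [base 2] 2^2 + 2  →[2↦3]→  3^3 + 3 = 30  −1 ⇒ G_1=29
G_1=29  [base 3] 3^3 + 2  →[3↦4]→  4^4 + 2 = 258  −1 ⇒ G_2=257
G_2=257  [base 4] 4^4 + 1  →[4↦5]→  5^5 + 1 = 3126  −1 ⇒ G_3=3125

257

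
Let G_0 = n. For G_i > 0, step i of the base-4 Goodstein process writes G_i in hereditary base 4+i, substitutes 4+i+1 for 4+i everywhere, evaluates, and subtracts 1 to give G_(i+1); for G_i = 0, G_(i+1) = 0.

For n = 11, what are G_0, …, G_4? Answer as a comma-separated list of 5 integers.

G_0=11  [base 4] 2·4 + 3  →[4↦5]→  2·5 + 3 = 13  −1 ⇒ G_1=12
G_1=12  [base 5] 2·5 + 2  →[5↦6]→  2·6 + 2 = 14  −1 ⇒ G_2=13
G_2=13  [base 6] 2·6 + 1  →[6↦7]→  2·7 + 1 = 15  −1 ⇒ G_3=14
G_3=14  [base 7] 2·7  →[7↦8]→  2·8 = 16  −1 ⇒ G_4=15

11, 12, 13, 14, 15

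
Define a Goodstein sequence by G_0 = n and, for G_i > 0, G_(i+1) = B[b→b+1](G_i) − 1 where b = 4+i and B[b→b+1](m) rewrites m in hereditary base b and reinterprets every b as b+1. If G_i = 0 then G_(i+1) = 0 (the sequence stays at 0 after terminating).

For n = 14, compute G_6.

i=0: 14 = 3·4 + 2 (b=4); 4→5: 3·5 + 2 = 17; 17−1 = 16
i=1: 16 = 3·5 + 1 (b=5); 5→6: 3·6 + 1 = 19; 19−1 = 18
i=2: 18 = 3·6 (b=6); 6→7: 3·7 = 21; 21−1 = 20
i=3: 20 = 2·7 + 6 (b=7); 7→8: 2·8 + 6 = 22; 22−1 = 21
i=4: 21 = 2·8 + 5 (b=8); 8→9: 2·9 + 5 = 23; 23−1 = 22
i=5: 22 = 2·9 + 4 (b=9); 9→10: 2·10 + 4 = 24; 24−1 = 23
i=6: 23 = 2·10 + 3 (b=10); 10→11: 2·11 + 3 = 25; 25−1 = 24

23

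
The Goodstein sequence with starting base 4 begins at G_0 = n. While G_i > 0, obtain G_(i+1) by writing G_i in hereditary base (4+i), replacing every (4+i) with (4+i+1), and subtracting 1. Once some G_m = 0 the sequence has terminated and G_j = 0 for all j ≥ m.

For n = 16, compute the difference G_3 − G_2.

3

step 0: 16 = 4^2; sub 5 for 4: 5^2; = 25; G_1 = 25−1 = 24
step 1: 24 = 4·5 + 4; sub 6 for 5: 4·6 + 4; = 28; G_2 = 28−1 = 27
step 2: 27 = 4·6 + 3; sub 7 for 6: 4·7 + 3; = 31; G_3 = 31−1 = 30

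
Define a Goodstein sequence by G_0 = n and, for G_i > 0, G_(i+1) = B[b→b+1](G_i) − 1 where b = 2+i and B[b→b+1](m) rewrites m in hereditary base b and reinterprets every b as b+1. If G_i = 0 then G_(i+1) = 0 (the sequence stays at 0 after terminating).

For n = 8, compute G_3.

6310

[0] 8 ≡ 2^(2 + 1) (base 2). Lift 3: 81. −1: 80.
[1] 80 ≡ 2·3^3 + 2·3^2 + 2·3 + 2 (base 3). Lift 4: 554. −1: 553.
[2] 553 ≡ 2·4^4 + 2·4^2 + 2·4 + 1 (base 4). Lift 5: 6311. −1: 6310.
[3] 6310 ≡ 2·5^5 + 2·5^2 + 2·5 (base 5). Lift 6: 93396. −1: 93395.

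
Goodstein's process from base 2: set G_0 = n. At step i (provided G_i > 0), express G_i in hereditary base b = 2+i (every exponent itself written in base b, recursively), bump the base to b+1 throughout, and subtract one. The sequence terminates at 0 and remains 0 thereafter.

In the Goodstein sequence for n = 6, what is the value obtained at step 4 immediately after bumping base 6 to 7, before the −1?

[0] 6 ≡ 2^2 + 2 (base 2). Lift 3: 30. −1: 29.
[1] 29 ≡ 3^3 + 2 (base 3). Lift 4: 258. −1: 257.
[2] 257 ≡ 4^4 + 1 (base 4). Lift 5: 3126. −1: 3125.
[3] 3125 ≡ 5^5 (base 5). Lift 6: 46656. −1: 46655.
[4] 46655 ≡ 5·6^5 + 5·6^4 + 5·6^3 + 5·6^2 + 5·6 + 5 (base 6). Lift 7: 98040. −1: 98039.

98040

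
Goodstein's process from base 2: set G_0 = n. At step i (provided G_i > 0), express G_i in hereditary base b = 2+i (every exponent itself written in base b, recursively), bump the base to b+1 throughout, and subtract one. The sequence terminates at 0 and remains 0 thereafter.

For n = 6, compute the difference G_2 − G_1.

step 0: 6 = 2^2 + 2; sub 3 for 2: 3^3 + 3; = 30; G_1 = 30−1 = 29
step 1: 29 = 3^3 + 2; sub 4 for 3: 4^4 + 2; = 258; G_2 = 258−1 = 257

228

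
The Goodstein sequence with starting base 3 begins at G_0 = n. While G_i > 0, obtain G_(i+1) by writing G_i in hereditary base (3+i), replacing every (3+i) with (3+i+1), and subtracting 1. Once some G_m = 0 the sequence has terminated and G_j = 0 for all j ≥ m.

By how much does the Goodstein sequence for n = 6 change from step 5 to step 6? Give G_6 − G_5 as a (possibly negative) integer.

-1

i=0: 6 = 2·3 (b=3); 3→4: 2·4 = 8; 8−1 = 7
i=1: 7 = 4 + 3 (b=4); 4→5: 5 + 3 = 8; 8−1 = 7
i=2: 7 = 5 + 2 (b=5); 5→6: 6 + 2 = 8; 8−1 = 7
i=3: 7 = 6 + 1 (b=6); 6→7: 7 + 1 = 8; 8−1 = 7
i=4: 7 = 7 (b=7); 7→8: 8 = 8; 8−1 = 7
i=5: 7 = 7 (b=8); 8→9: 7 = 7; 7−1 = 6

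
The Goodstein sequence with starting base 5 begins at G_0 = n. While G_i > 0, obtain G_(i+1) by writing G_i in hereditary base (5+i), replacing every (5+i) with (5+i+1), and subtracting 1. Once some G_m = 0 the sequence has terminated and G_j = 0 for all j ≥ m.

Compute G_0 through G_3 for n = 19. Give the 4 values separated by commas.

G_0=19  [base 5] 3·5 + 4  →[5↦6]→  3·6 + 4 = 22  −1 ⇒ G_1=21
G_1=21  [base 6] 3·6 + 3  →[6↦7]→  3·7 + 3 = 24  −1 ⇒ G_2=23
G_2=23  [base 7] 3·7 + 2  →[7↦8]→  3·8 + 2 = 26  −1 ⇒ G_3=25

19, 21, 23, 25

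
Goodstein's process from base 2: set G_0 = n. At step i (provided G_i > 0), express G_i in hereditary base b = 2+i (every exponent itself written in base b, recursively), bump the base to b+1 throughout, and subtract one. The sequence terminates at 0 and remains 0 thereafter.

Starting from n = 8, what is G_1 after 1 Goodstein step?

[0] 8 ≡ 2^(2 + 1) (base 2). Lift 3: 81. −1: 80.
[1] 80 ≡ 2·3^3 + 2·3^2 + 2·3 + 2 (base 3). Lift 4: 554. −1: 553.

80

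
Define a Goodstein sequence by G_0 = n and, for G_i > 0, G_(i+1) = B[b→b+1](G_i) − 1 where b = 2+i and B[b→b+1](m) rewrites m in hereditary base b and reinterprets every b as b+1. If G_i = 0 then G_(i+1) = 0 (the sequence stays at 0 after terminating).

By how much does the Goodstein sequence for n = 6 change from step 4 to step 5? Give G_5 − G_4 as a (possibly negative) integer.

base 2: 6 = 2^2 + 2; at 3: 3^3 + 3 = 30; next = 29
base 3: 29 = 3^3 + 2; at 4: 4^4 + 2 = 258; next = 257
base 4: 257 = 4^4 + 1; at 5: 5^5 + 1 = 3126; next = 3125
base 5: 3125 = 5^5; at 6: 6^6 = 46656; next = 46655
base 6: 46655 = 5·6^5 + 5·6^4 + 5·6^3 + 5·6^2 + 5·6 + 5; at 7: 5·7^5 + 5·7^4 + 5·7^3 + 5·7^2 + 5·7 + 5 = 98040; next = 98039

51384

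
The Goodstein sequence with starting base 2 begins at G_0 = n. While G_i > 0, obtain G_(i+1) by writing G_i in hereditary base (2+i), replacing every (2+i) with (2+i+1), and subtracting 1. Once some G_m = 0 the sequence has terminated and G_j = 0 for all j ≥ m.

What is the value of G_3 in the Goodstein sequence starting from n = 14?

18750

14 —HB2→ 2^(2 + 1) + 2^2 + 2 —bump→ 3^(3 + 1) + 3^3 + 3 = 111 —(−1)→ 110
110 —HB3→ 3^(3 + 1) + 3^3 + 2 —bump→ 4^(4 + 1) + 4^4 + 2 = 1282 —(−1)→ 1281
1281 —HB4→ 4^(4 + 1) + 4^4 + 1 —bump→ 5^(5 + 1) + 5^5 + 1 = 18751 —(−1)→ 18750
18750 —HB5→ 5^(5 + 1) + 5^5 —bump→ 6^(6 + 1) + 6^6 = 326592 —(−1)→ 326591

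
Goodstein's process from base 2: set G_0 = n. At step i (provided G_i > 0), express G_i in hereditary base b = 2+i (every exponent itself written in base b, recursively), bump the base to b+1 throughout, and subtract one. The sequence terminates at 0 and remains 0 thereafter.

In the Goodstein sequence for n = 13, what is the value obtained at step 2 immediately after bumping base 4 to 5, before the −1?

step 0: 13 = 2^(2 + 1) + 2^2 + 1; sub 3 for 2: 3^(3 + 1) + 3^3 + 1; = 109; G_1 = 109−1 = 108
step 1: 108 = 3^(3 + 1) + 3^3; sub 4 for 3: 4^(4 + 1) + 4^4; = 1280; G_2 = 1280−1 = 1279
step 2: 1279 = 4^(4 + 1) + 3·4^3 + 3·4^2 + 3·4 + 3; sub 5 for 4: 5^(5 + 1) + 3·5^3 + 3·5^2 + 3·5 + 3; = 16093; G_3 = 16093−1 = 16092

16093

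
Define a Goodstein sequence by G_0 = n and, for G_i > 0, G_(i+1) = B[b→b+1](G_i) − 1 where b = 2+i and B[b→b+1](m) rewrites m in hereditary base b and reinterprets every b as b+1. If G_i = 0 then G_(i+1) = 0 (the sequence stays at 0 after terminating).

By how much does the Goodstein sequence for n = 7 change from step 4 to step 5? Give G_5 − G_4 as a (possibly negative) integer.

776886

step 0: 7 = 2^2 + 2 + 1; sub 3 for 2: 3^3 + 3 + 1; = 31; G_1 = 31−1 = 30
step 1: 30 = 3^3 + 3; sub 4 for 3: 4^4 + 4; = 260; G_2 = 260−1 = 259
step 2: 259 = 4^4 + 3; sub 5 for 4: 5^5 + 3; = 3128; G_3 = 3128−1 = 3127
step 3: 3127 = 5^5 + 2; sub 6 for 5: 6^6 + 2; = 46658; G_4 = 46658−1 = 46657
step 4: 46657 = 6^6 + 1; sub 7 for 6: 7^7 + 1; = 823544; G_5 = 823544−1 = 823543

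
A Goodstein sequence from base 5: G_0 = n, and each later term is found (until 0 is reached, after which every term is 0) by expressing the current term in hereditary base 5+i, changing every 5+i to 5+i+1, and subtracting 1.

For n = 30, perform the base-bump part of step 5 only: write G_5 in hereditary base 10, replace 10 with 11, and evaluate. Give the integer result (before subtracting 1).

122

30 —HB5→ 5^2 + 5 —bump→ 6^2 + 6 = 42 —(−1)→ 41
41 —HB6→ 6^2 + 5 —bump→ 7^2 + 5 = 54 —(−1)→ 53
53 —HB7→ 7^2 + 4 —bump→ 8^2 + 4 = 68 —(−1)→ 67
67 —HB8→ 8^2 + 3 —bump→ 9^2 + 3 = 84 —(−1)→ 83
83 —HB9→ 9^2 + 2 —bump→ 10^2 + 2 = 102 —(−1)→ 101
101 —HB10→ 10^2 + 1 —bump→ 11^2 + 1 = 122 —(−1)→ 121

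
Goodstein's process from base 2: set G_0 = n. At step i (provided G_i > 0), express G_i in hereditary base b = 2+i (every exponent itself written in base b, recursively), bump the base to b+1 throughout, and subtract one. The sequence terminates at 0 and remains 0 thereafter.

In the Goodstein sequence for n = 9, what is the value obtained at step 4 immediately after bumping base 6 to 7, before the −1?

G_0=9  [base 2] 2^(2 + 1) + 1  →[2↦3]→  3^(3 + 1) + 1 = 82  −1 ⇒ G_1=81
G_1=81  [base 3] 3^(3 + 1)  →[3↦4]→  4^(4 + 1) = 1024  −1 ⇒ G_2=1023
G_2=1023  [base 4] 3·4^4 + 3·4^3 + 3·4^2 + 3·4 + 3  →[4↦5]→  3·5^5 + 3·5^3 + 3·5^2 + 3·5 + 3 = 9843  −1 ⇒ G_3=9842
G_3=9842  [base 5] 3·5^5 + 3·5^3 + 3·5^2 + 3·5 + 2  →[5↦6]→  3·6^6 + 3·6^3 + 3·6^2 + 3·6 + 2 = 140744  −1 ⇒ G_4=140743

2471827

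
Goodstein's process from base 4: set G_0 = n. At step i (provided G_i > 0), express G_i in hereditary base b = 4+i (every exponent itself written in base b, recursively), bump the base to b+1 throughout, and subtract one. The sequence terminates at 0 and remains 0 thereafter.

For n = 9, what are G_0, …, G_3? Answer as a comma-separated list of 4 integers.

9, 10, 11, 11

G_0 = 9. HB_4(9) = 2·4 + 1. Bump = 11. G_1 = 10.
G_1 = 10. HB_5(10) = 2·5. Bump = 12. G_2 = 11.
G_2 = 11. HB_6(11) = 6 + 5. Bump = 12. G_3 = 11.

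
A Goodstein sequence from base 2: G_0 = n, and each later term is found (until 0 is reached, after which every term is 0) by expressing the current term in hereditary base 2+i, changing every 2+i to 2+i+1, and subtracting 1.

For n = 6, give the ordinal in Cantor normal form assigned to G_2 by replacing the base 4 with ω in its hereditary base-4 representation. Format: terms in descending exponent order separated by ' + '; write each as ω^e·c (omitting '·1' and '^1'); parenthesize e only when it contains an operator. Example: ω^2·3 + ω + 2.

step 0: 6 = 2^2 + 2; sub 3 for 2: 3^3 + 3; = 30; G_1 = 30−1 = 29
step 1: 29 = 3^3 + 2; sub 4 for 3: 4^4 + 2; = 258; G_2 = 258−1 = 257
step 2: 257 = 4^4 + 1; sub 5 for 4: 5^5 + 1; = 3126; G_3 = 3126−1 = 3125

ω^ω + 1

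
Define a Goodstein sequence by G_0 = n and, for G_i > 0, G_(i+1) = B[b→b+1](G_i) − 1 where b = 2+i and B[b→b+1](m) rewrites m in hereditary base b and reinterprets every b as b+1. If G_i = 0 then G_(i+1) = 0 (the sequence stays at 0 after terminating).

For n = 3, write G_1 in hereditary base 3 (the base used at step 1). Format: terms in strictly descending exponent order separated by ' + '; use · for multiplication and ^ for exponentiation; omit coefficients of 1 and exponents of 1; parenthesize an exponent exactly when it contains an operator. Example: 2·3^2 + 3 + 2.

step 0: 3 = 2 + 1; sub 3 for 2: 3 + 1; = 4; G_1 = 4−1 = 3
step 1: 3 = 3; sub 4 for 3: 4; = 4; G_2 = 4−1 = 3

3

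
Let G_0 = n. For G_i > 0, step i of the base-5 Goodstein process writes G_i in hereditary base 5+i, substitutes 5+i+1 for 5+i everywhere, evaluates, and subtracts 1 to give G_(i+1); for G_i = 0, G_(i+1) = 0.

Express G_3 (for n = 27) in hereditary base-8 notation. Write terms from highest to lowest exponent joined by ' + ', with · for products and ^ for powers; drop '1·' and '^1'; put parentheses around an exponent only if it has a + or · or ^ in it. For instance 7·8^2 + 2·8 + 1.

base 5: 27 = 5^2 + 2; at 6: 6^2 + 2 = 38; next = 37
base 6: 37 = 6^2 + 1; at 7: 7^2 + 1 = 50; next = 49
base 7: 49 = 7^2; at 8: 8^2 = 64; next = 63
base 8: 63 = 7·8 + 7; at 9: 7·9 + 7 = 70; next = 69

7·8 + 7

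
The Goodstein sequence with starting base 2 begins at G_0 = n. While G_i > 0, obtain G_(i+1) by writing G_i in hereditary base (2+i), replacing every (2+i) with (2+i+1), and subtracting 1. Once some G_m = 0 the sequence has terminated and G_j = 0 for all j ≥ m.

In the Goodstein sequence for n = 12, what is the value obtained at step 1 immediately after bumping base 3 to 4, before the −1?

1066

i=0: 12 = 2^(2 + 1) + 2^2 (b=2); 2→3: 3^(3 + 1) + 3^3 = 108; 108−1 = 107
i=1: 107 = 3^(3 + 1) + 2·3^2 + 2·3 + 2 (b=3); 3→4: 4^(4 + 1) + 2·4^2 + 2·4 + 2 = 1066; 1066−1 = 1065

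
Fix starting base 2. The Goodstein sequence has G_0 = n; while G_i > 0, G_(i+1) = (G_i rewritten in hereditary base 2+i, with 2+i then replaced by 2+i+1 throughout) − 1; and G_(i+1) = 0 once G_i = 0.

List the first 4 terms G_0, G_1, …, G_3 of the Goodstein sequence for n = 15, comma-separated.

15, 111, 1283, 18752

base 2: 15 = 2^(2 + 1) + 2^2 + 2 + 1; at 3: 3^(3 + 1) + 3^3 + 3 + 1 = 112; next = 111
base 3: 111 = 3^(3 + 1) + 3^3 + 3; at 4: 4^(4 + 1) + 4^4 + 4 = 1284; next = 1283
base 4: 1283 = 4^(4 + 1) + 4^4 + 3; at 5: 5^(5 + 1) + 5^5 + 3 = 18753; next = 18752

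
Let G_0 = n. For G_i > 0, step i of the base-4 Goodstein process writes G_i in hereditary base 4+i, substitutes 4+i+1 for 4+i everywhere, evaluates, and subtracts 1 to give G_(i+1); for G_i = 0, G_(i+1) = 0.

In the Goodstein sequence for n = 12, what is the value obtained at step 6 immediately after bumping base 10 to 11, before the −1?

20

[0] 12 ≡ 3·4 (base 4). Lift 5: 15. −1: 14.
[1] 14 ≡ 2·5 + 4 (base 5). Lift 6: 16. −1: 15.
[2] 15 ≡ 2·6 + 3 (base 6). Lift 7: 17. −1: 16.
[3] 16 ≡ 2·7 + 2 (base 7). Lift 8: 18. −1: 17.
[4] 17 ≡ 2·8 + 1 (base 8). Lift 9: 19. −1: 18.
[5] 18 ≡ 2·9 (base 9). Lift 10: 20. −1: 19.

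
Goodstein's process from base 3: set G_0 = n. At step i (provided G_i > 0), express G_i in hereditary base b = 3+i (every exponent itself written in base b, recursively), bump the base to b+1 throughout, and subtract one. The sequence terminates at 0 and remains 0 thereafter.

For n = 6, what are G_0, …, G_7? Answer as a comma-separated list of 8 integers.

6, 7, 7, 7, 7, 7, 6, 5

G_0 = 6. HB_3(6) = 2·3. Bump = 8. G_1 = 7.
G_1 = 7. HB_4(7) = 4 + 3. Bump = 8. G_2 = 7.
G_2 = 7. HB_5(7) = 5 + 2. Bump = 8. G_3 = 7.
G_3 = 7. HB_6(7) = 6 + 1. Bump = 8. G_4 = 7.
G_4 = 7. HB_7(7) = 7. Bump = 8. G_5 = 7.
G_5 = 7. HB_8(7) = 7. Bump = 7. G_6 = 6.
G_6 = 6. HB_9(6) = 6. Bump = 6. G_7 = 5.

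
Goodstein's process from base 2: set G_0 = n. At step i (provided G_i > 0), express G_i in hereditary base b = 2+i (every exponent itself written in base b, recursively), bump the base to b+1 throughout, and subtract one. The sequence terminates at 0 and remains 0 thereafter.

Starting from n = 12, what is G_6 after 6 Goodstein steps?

134217867

(0) 12|_2 = 2^(2 + 1) + 2^2 ↦ 3^(3 + 1) + 3^3|_3 = 108 ⇒ 107
(1) 107|_3 = 3^(3 + 1) + 2·3^2 + 2·3 + 2 ↦ 4^(4 + 1) + 2·4^2 + 2·4 + 2|_4 = 1066 ⇒ 1065
(2) 1065|_4 = 4^(4 + 1) + 2·4^2 + 2·4 + 1 ↦ 5^(5 + 1) + 2·5^2 + 2·5 + 1|_5 = 15686 ⇒ 15685
(3) 15685|_5 = 5^(5 + 1) + 2·5^2 + 2·5 ↦ 6^(6 + 1) + 2·6^2 + 2·6|_6 = 280020 ⇒ 280019
(4) 280019|_6 = 6^(6 + 1) + 2·6^2 + 6 + 5 ↦ 7^(7 + 1) + 2·7^2 + 7 + 5|_7 = 5764911 ⇒ 5764910
(5) 5764910|_7 = 7^(7 + 1) + 2·7^2 + 7 + 4 ↦ 8^(8 + 1) + 2·8^2 + 8 + 4|_8 = 134217868 ⇒ 134217867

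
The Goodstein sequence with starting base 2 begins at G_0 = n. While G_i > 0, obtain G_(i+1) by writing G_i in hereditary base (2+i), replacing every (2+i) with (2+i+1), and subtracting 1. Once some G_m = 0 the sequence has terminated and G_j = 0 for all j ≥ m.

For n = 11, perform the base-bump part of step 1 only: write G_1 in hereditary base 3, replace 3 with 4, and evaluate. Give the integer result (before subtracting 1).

(0) 11|_2 = 2^(2 + 1) + 2 + 1 ↦ 3^(3 + 1) + 3 + 1|_3 = 85 ⇒ 84
(1) 84|_3 = 3^(3 + 1) + 3 ↦ 4^(4 + 1) + 4|_4 = 1028 ⇒ 1027

1028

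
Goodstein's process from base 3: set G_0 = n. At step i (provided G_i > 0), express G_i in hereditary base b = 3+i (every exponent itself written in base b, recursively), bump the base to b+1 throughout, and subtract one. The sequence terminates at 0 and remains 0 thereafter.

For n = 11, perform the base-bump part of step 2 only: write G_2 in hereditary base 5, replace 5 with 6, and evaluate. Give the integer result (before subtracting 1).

36

step 0: 11 = 3^2 + 2; sub 4 for 3: 4^2 + 2; = 18; G_1 = 18−1 = 17
step 1: 17 = 4^2 + 1; sub 5 for 4: 5^2 + 1; = 26; G_2 = 26−1 = 25
step 2: 25 = 5^2; sub 6 for 5: 6^2; = 36; G_3 = 36−1 = 35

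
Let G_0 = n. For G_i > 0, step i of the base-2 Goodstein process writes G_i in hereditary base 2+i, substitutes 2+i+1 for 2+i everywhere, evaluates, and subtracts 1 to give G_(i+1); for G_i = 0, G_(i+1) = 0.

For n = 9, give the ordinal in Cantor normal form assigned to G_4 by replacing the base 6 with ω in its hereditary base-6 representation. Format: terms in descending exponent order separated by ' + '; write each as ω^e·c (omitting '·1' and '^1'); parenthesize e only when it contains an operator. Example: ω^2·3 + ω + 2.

ω^ω·3 + ω^3·3 + ω^2·3 + ω·3 + 1

[0] 9 ≡ 2^(2 + 1) + 1 (base 2). Lift 3: 82. −1: 81.
[1] 81 ≡ 3^(3 + 1) (base 3). Lift 4: 1024. −1: 1023.
[2] 1023 ≡ 3·4^4 + 3·4^3 + 3·4^2 + 3·4 + 3 (base 4). Lift 5: 9843. −1: 9842.
[3] 9842 ≡ 3·5^5 + 3·5^3 + 3·5^2 + 3·5 + 2 (base 5). Lift 6: 140744. −1: 140743.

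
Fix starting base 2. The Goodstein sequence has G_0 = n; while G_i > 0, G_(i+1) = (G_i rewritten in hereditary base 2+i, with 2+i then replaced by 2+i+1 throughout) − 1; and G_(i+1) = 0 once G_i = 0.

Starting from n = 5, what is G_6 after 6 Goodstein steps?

1751

G_0=5  [base 2] 2^2 + 1  →[2↦3]→  3^3 + 1 = 28  −1 ⇒ G_1=27
G_1=27  [base 3] 3^3  →[3↦4]→  4^4 = 256  −1 ⇒ G_2=255
G_2=255  [base 4] 3·4^3 + 3·4^2 + 3·4 + 3  →[4↦5]→  3·5^3 + 3·5^2 + 3·5 + 3 = 468  −1 ⇒ G_3=467
G_3=467  [base 5] 3·5^3 + 3·5^2 + 3·5 + 2  →[5↦6]→  3·6^3 + 3·6^2 + 3·6 + 2 = 776  −1 ⇒ G_4=775
G_4=775  [base 6] 3·6^3 + 3·6^2 + 3·6 + 1  →[6↦7]→  3·7^3 + 3·7^2 + 3·7 + 1 = 1198  −1 ⇒ G_5=1197
G_5=1197  [base 7] 3·7^3 + 3·7^2 + 3·7  →[7↦8]→  3·8^3 + 3·8^2 + 3·8 = 1752  −1 ⇒ G_6=1751
G_6=1751  [base 8] 3·8^3 + 3·8^2 + 2·8 + 7  →[8↦9]→  3·9^3 + 3·9^2 + 2·9 + 7 = 2455  −1 ⇒ G_7=2454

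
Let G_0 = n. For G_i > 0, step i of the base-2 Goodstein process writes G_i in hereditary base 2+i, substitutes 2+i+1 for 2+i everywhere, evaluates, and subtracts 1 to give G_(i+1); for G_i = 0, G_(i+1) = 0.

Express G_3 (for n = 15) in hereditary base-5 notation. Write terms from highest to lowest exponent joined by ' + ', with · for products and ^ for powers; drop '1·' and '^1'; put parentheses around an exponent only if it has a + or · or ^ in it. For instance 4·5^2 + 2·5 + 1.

15 —HB2→ 2^(2 + 1) + 2^2 + 2 + 1 —bump→ 3^(3 + 1) + 3^3 + 3 + 1 = 112 —(−1)→ 111
111 —HB3→ 3^(3 + 1) + 3^3 + 3 —bump→ 4^(4 + 1) + 4^4 + 4 = 1284 —(−1)→ 1283
1283 —HB4→ 4^(4 + 1) + 4^4 + 3 —bump→ 5^(5 + 1) + 5^5 + 3 = 18753 —(−1)→ 18752
18752 —HB5→ 5^(5 + 1) + 5^5 + 2 —bump→ 6^(6 + 1) + 6^6 + 2 = 326594 —(−1)→ 326593

5^(5 + 1) + 5^5 + 2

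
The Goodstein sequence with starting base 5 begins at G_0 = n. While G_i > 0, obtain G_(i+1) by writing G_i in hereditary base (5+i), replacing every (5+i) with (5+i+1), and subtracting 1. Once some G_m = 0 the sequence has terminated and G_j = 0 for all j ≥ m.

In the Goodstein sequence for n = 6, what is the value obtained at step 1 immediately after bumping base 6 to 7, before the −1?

G_0=6  [base 5] 5 + 1  →[5↦6]→  6 + 1 = 7  −1 ⇒ G_1=6
G_1=6  [base 6] 6  →[6↦7]→  7 = 7  −1 ⇒ G_2=6

7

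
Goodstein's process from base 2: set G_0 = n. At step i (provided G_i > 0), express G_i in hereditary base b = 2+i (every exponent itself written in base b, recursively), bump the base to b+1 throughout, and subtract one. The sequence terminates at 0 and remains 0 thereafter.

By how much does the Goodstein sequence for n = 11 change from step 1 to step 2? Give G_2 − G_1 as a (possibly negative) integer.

943

G_0=11  [base 2] 2^(2 + 1) + 2 + 1  →[2↦3]→  3^(3 + 1) + 3 + 1 = 85  −1 ⇒ G_1=84
G_1=84  [base 3] 3^(3 + 1) + 3  →[3↦4]→  4^(4 + 1) + 4 = 1028  −1 ⇒ G_2=1027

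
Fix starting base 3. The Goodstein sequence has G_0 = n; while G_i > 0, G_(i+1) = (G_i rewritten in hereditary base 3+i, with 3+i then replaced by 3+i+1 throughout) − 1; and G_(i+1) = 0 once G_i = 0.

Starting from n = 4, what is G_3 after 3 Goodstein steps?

3

(0) 4|_3 = 3 + 1 ↦ 4 + 1|_4 = 5 ⇒ 4
(1) 4|_4 = 4 ↦ 5|_5 = 5 ⇒ 4
(2) 4|_5 = 4 ↦ 4|_6 = 4 ⇒ 3
(3) 3|_6 = 3 ↦ 3|_7 = 3 ⇒ 2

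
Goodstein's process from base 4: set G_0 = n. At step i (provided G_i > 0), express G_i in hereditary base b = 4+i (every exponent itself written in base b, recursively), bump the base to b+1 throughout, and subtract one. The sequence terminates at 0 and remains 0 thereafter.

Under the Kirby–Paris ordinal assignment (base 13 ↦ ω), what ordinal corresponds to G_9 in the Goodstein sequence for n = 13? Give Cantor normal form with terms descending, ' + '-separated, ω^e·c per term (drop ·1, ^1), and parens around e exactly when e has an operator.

ω + 10

13 —HB4→ 3·4 + 1 —bump→ 3·5 + 1 = 16 —(−1)→ 15
15 —HB5→ 3·5 —bump→ 3·6 = 18 —(−1)→ 17
17 —HB6→ 2·6 + 5 —bump→ 2·7 + 5 = 19 —(−1)→ 18
18 —HB7→ 2·7 + 4 —bump→ 2·8 + 4 = 20 —(−1)→ 19
19 —HB8→ 2·8 + 3 —bump→ 2·9 + 3 = 21 —(−1)→ 20
20 —HB9→ 2·9 + 2 —bump→ 2·10 + 2 = 22 —(−1)→ 21
21 —HB10→ 2·10 + 1 —bump→ 2·11 + 1 = 23 —(−1)→ 22
22 —HB11→ 2·11 —bump→ 2·12 = 24 —(−1)→ 23
23 —HB12→ 12 + 11 —bump→ 13 + 11 = 24 —(−1)→ 23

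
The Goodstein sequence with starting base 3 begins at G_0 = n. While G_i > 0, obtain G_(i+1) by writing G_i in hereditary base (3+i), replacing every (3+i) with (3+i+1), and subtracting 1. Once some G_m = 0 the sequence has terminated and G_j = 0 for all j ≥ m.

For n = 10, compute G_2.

24

i=0: 10 = 3^2 + 1 (b=3); 3→4: 4^2 + 1 = 17; 17−1 = 16
i=1: 16 = 4^2 (b=4); 4→5: 5^2 = 25; 25−1 = 24
i=2: 24 = 4·5 + 4 (b=5); 5→6: 4·6 + 4 = 28; 28−1 = 27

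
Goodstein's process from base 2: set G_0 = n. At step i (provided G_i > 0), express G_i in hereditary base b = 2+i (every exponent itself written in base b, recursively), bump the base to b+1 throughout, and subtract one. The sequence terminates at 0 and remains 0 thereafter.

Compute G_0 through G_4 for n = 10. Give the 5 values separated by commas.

10, 83, 1025, 15625, 279935

10 —HB2→ 2^(2 + 1) + 2 —bump→ 3^(3 + 1) + 3 = 84 —(−1)→ 83
83 —HB3→ 3^(3 + 1) + 2 —bump→ 4^(4 + 1) + 2 = 1026 —(−1)→ 1025
1025 —HB4→ 4^(4 + 1) + 1 —bump→ 5^(5 + 1) + 1 = 15626 —(−1)→ 15625
15625 —HB5→ 5^(5 + 1) —bump→ 6^(6 + 1) = 279936 —(−1)→ 279935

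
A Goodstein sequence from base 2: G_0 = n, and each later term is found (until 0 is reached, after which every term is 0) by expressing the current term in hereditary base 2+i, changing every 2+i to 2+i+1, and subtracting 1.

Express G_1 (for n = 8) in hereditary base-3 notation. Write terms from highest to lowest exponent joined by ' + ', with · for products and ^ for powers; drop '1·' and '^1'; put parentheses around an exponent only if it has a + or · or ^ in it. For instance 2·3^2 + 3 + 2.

2·3^3 + 2·3^2 + 2·3 + 2

(0) 8|_2 = 2^(2 + 1) ↦ 3^(3 + 1)|_3 = 81 ⇒ 80
(1) 80|_3 = 2·3^3 + 2·3^2 + 2·3 + 2 ↦ 2·4^4 + 2·4^2 + 2·4 + 2|_4 = 554 ⇒ 553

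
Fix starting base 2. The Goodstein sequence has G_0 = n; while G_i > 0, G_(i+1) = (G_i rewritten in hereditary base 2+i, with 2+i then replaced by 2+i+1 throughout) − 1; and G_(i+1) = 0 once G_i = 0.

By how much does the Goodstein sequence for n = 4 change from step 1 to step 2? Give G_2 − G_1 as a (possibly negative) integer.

15

G_0 = 4. HB_2(4) = 2^2. Bump = 27. G_1 = 26.
G_1 = 26. HB_3(26) = 2·3^2 + 2·3 + 2. Bump = 42. G_2 = 41.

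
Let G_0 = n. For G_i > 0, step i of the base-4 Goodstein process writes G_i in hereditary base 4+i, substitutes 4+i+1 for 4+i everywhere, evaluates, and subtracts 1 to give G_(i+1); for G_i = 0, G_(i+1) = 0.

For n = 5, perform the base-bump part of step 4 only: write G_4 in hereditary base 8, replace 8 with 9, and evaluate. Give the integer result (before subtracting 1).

[0] 5 ≡ 4 + 1 (base 4). Lift 5: 6. −1: 5.
[1] 5 ≡ 5 (base 5). Lift 6: 6. −1: 5.
[2] 5 ≡ 5 (base 6). Lift 7: 5. −1: 4.
[3] 4 ≡ 4 (base 7). Lift 8: 4. −1: 3.
[4] 3 ≡ 3 (base 8). Lift 9: 3. −1: 2.

3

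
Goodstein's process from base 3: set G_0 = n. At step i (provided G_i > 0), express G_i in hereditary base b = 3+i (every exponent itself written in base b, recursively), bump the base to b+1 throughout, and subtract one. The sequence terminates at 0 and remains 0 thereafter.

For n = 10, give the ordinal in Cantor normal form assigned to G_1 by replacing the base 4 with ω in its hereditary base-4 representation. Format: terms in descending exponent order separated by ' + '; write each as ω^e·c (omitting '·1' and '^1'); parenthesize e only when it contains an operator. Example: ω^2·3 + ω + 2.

ω^2

i=0: 10 = 3^2 + 1 (b=3); 3→4: 4^2 + 1 = 17; 17−1 = 16
i=1: 16 = 4^2 (b=4); 4→5: 5^2 = 25; 25−1 = 24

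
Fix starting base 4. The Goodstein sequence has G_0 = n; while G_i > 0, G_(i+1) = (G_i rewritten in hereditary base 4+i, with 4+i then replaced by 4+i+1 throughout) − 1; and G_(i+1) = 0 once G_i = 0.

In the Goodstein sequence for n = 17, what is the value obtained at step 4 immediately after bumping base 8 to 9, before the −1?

(0) 17|_4 = 4^2 + 1 ↦ 5^2 + 1|_5 = 26 ⇒ 25
(1) 25|_5 = 5^2 ↦ 6^2|_6 = 36 ⇒ 35
(2) 35|_6 = 5·6 + 5 ↦ 5·7 + 5|_7 = 40 ⇒ 39
(3) 39|_7 = 5·7 + 4 ↦ 5·8 + 4|_8 = 44 ⇒ 43
(4) 43|_8 = 5·8 + 3 ↦ 5·9 + 3|_9 = 48 ⇒ 47

48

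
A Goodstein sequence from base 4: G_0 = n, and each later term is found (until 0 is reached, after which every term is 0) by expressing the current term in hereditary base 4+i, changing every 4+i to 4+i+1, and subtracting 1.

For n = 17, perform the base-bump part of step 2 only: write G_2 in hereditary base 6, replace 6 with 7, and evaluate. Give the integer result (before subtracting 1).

G_0 = 17. HB_4(17) = 4^2 + 1. Bump = 26. G_1 = 25.
G_1 = 25. HB_5(25) = 5^2. Bump = 36. G_2 = 35.
G_2 = 35. HB_6(35) = 5·6 + 5. Bump = 40. G_3 = 39.

40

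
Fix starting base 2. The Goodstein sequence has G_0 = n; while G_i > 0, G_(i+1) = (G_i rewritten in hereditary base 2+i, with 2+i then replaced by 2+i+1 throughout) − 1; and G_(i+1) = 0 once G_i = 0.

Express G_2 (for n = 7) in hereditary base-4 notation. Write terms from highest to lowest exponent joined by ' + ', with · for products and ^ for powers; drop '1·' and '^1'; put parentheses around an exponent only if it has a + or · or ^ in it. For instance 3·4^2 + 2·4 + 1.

G_0=7  [base 2] 2^2 + 2 + 1  →[2↦3]→  3^3 + 3 + 1 = 31  −1 ⇒ G_1=30
G_1=30  [base 3] 3^3 + 3  →[3↦4]→  4^4 + 4 = 260  −1 ⇒ G_2=259

4^4 + 3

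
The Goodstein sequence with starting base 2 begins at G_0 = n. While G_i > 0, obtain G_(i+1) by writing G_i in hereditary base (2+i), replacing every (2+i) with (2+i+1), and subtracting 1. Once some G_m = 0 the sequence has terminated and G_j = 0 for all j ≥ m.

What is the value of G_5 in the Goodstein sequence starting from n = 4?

109

base 2: 4 = 2^2; at 3: 3^3 = 27; next = 26
base 3: 26 = 2·3^2 + 2·3 + 2; at 4: 2·4^2 + 2·4 + 2 = 42; next = 41
base 4: 41 = 2·4^2 + 2·4 + 1; at 5: 2·5^2 + 2·5 + 1 = 61; next = 60
base 5: 60 = 2·5^2 + 2·5; at 6: 2·6^2 + 2·6 = 84; next = 83
base 6: 83 = 2·6^2 + 6 + 5; at 7: 2·7^2 + 7 + 5 = 110; next = 109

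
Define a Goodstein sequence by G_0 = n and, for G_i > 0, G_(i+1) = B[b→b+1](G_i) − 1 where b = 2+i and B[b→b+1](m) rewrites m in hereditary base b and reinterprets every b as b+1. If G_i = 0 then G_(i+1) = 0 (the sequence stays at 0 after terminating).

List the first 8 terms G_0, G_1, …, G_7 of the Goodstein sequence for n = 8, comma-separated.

G_0 = 8. HB_2(8) = 2^(2 + 1). Bump = 81. G_1 = 80.
G_1 = 80. HB_3(80) = 2·3^3 + 2·3^2 + 2·3 + 2. Bump = 554. G_2 = 553.
G_2 = 553. HB_4(553) = 2·4^4 + 2·4^2 + 2·4 + 1. Bump = 6311. G_3 = 6310.
G_3 = 6310. HB_5(6310) = 2·5^5 + 2·5^2 + 2·5. Bump = 93396. G_4 = 93395.
G_4 = 93395. HB_6(93395) = 2·6^6 + 2·6^2 + 6 + 5. Bump = 1647196. G_5 = 1647195.
G_5 = 1647195. HB_7(1647195) = 2·7^7 + 2·7^2 + 7 + 4. Bump = 33554572. G_6 = 33554571.
G_6 = 33554571. HB_8(33554571) = 2·8^8 + 2·8^2 + 8 + 3. Bump = 774841152. G_7 = 774841151.

8, 80, 553, 6310, 93395, 1647195, 33554571, 774841151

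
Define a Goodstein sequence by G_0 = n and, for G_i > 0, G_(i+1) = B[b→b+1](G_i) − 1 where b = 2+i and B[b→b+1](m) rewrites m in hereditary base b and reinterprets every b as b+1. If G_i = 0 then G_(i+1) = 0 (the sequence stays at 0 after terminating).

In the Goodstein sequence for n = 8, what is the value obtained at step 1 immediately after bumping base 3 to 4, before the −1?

554

8 —HB2→ 2^(2 + 1) —bump→ 3^(3 + 1) = 81 —(−1)→ 80
80 —HB3→ 2·3^3 + 2·3^2 + 2·3 + 2 —bump→ 2·4^4 + 2·4^2 + 2·4 + 2 = 554 —(−1)→ 553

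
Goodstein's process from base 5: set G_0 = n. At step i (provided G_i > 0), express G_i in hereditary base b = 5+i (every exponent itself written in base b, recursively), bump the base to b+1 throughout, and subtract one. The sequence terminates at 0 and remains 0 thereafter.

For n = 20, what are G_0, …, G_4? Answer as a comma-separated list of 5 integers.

20, 23, 25, 27, 29

i=0: 20 = 4·5 (b=5); 5→6: 4·6 = 24; 24−1 = 23
i=1: 23 = 3·6 + 5 (b=6); 6→7: 3·7 + 5 = 26; 26−1 = 25
i=2: 25 = 3·7 + 4 (b=7); 7→8: 3·8 + 4 = 28; 28−1 = 27
i=3: 27 = 3·8 + 3 (b=8); 8→9: 3·9 + 3 = 30; 30−1 = 29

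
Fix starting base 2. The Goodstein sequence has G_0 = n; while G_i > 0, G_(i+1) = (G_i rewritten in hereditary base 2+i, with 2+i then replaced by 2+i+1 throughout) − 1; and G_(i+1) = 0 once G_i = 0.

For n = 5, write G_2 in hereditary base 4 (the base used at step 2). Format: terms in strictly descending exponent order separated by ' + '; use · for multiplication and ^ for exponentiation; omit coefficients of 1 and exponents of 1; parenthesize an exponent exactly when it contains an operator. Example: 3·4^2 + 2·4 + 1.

3·4^3 + 3·4^2 + 3·4 + 3

[0] 5 ≡ 2^2 + 1 (base 2). Lift 3: 28. −1: 27.
[1] 27 ≡ 3^3 (base 3). Lift 4: 256. −1: 255.
[2] 255 ≡ 3·4^3 + 3·4^2 + 3·4 + 3 (base 4). Lift 5: 468. −1: 467.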